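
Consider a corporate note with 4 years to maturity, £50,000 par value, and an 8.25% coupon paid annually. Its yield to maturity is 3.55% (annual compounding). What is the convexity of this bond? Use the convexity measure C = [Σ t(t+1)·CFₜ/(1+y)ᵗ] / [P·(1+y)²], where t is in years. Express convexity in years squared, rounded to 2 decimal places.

16.18

With y = 0.0355:
  t   CF        PV=CF/(1+0.0355)^t    t·PV        t(t+1)·PV
  1     4,125.00     3,983.5828     3,983.5828       7,967.1656
  2     4,125.00     3,847.0138     7,694.0276      23,082.0829
  3     4,125.00     3,715.1268    11,145.3805      44,581.5218
  4    54,125.00    47,075.7769   188,303.1078     941,515.5390
  Σ                 58,621.5004   211,126.0987   1,017,146.3093
P = 58,621.5004.
Convexity = Σ t(t+1)·PV / [P·(1+y)²] = 1,017,146.3093 / (58,621.5004 × 1.072260) = 16.18178.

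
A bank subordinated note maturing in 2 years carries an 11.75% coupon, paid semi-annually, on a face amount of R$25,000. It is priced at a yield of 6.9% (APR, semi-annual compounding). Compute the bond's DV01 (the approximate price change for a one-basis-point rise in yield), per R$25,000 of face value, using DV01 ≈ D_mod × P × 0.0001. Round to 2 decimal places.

Periodic yield y = 0.0345.
  t   CF        PV=CF/(1+0.0345)^t    t·PV
  1     1,468.75     1,419.7680     1,419.7680
  2     1,468.75     1,372.4195     2,744.8391
  3     1,468.75     1,326.6501     3,979.9503
  4    26,468.75    23,110.6123    92,442.4492
  Σ                 27,229.4499   100,587.0066
P = 27,229.4499; D_Mac = 3.69405 half-year periods = 1.84703 yrs; D_mod = 1.78543 yrs.
DV01 ≈ 1.78543 × 27,229.4499 × 0.0001 = 4.861624.

R$4.86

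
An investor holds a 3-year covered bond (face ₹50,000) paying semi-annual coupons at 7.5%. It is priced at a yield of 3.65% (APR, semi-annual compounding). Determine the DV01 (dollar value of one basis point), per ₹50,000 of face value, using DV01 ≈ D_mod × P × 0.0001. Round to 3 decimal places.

₹15.005

Periodic yield y = 0.01825.
  t   CF        PV=CF/(1+0.01825)^t    t·PV
  1     1,875.00     1,841.3945     1,841.3945
  2     1,875.00     1,808.3914     3,616.7828
  3     1,875.00     1,775.9798     5,327.9393
  4     1,875.00     1,744.1491     6,976.5962
  5     1,875.00     1,712.8888     8,564.4442
  6    51,875.00    46,540.5592   279,243.3552
  Σ                 55,423.3628   305,570.5123
P = 55,423.3628; D_Mac = 5.51339 half-year periods = 2.75669 yrs; D_mod = 2.70729 yrs.
DV01 ≈ 2.70729 × 55,423.3628 × 0.0001 = 15.004690.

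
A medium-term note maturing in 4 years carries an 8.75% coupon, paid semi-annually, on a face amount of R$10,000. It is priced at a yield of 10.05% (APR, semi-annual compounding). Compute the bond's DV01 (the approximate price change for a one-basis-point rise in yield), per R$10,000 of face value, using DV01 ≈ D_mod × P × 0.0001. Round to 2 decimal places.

R$3.14

Periodic yield y = 0.05025.
  t   CF        PV=CF/(1+0.05025)^t    t·PV
  1       437.50       416.5675       416.5675
  2       437.50       396.6365       793.2730
  3       437.50       377.6591     1,132.9774
  4       437.50       359.5897     1,438.3590
  5       437.50       342.3849     1,711.9245
  6       437.50       326.0032     1,956.0194
  7       437.50       310.4054     2,172.8376
  8    10,437.50     7,051.0690    56,408.5523
  Σ                  9,580.3154    66,030.5107
P = 9,580.3154; D_Mac = 6.89231 half-year periods = 3.44616 yrs; D_mod = 3.28127 yrs.
DV01 ≈ 3.28127 × 9,580.3154 × 0.0001 = 3.143562.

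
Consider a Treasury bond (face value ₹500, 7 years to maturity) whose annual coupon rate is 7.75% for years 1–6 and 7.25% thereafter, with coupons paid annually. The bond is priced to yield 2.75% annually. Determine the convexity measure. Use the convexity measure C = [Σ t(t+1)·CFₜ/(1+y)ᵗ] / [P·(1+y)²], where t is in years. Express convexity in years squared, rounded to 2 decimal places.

41.43

With y = 0.0275:
  t   CF        PV=CF/(1+0.0275)^t    t·PV        t(t+1)·PV
  1        38.75        37.7129        37.7129          75.4258
  2        38.75        36.7035        73.4071         220.2213
  3        38.75        35.7212       107.1636         428.6546
  4        38.75        34.7652       139.0607         695.3034
  5        38.75        33.8347       169.1736       1,015.0415
  6        38.75        32.9292       197.5750       1,383.0249
  7       536.25       443.5009     3,104.5062      24,836.0496
  Σ                    655.1676     3,828.5991      28,653.7212
P = 655.1676.
Convexity = Σ t(t+1)·PV / [P·(1+y)²] = 28,653.7212 / (655.1676 × 1.055756) = 41.42523.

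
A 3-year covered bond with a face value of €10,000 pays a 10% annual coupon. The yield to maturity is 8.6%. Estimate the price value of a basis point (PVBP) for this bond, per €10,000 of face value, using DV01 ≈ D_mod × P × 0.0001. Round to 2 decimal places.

Periodic yield y = 0.086.
  t   CF        PV=CF/(1+0.086)^t    t·PV
  1     1,000.00       920.8103       920.8103
  2     1,000.00       847.8916     1,695.7833
  3    11,000.00     8,588.2210    25,764.6629
  Σ                 10,356.9229    28,381.2564
P = 10,356.9229; D_Mac = 2.74032 yrs; D_mod = 2.52331 yrs.
DV01 ≈ 2.52331 × 10,356.9229 × 0.0001 = 2.613375.

€2.61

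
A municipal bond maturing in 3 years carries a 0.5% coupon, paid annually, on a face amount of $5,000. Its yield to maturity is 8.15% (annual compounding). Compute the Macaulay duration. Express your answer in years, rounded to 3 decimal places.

2.983 years

Periodic yield y = 0.0815. Discount each cash flow and weight by its year:
  t   CF        PV=CF/(1+0.0815)^t    t·PV
  1        25.00        23.1160        23.1160
  2        25.00        21.3741        42.7481
  3     5,025.00     3,972.4322    11,917.2966
  Σ                  4,016.9223    11,983.1608
Price P = Σ PV = 4,016.9223.
Macaulay duration = Σ(t·PV) / P = 11,983.1608 / 4,016.9223 = 2.98317 years.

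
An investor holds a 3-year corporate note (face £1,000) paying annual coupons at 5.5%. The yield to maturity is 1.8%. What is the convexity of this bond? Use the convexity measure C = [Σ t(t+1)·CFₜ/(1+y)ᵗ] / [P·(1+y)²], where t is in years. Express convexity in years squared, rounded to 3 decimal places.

10.831

With y = 0.018:
  t   CF        PV=CF/(1+0.018)^t    t·PV        t(t+1)·PV
  1        55.00        54.0275        54.0275         108.0550
  2        55.00        53.0722       106.1444         318.4332
  3     1,055.00     1,000.0210     3,000.0630      12,000.2522
  Σ                  1,107.1207     3,160.2350      12,426.7404
P = 1,107.1207.
Convexity = Σ t(t+1)·PV / [P·(1+y)²] = 12,426.7404 / (1,107.1207 × 1.036324) = 10.83095.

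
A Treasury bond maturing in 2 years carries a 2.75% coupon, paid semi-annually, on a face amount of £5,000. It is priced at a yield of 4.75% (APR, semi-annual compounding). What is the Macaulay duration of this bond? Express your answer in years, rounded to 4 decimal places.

1.9588 years

Periodic yield y = 0.02375. Discount each cash flow and weight by its period:
  t   CF        PV=CF/(1+0.02375)^t    t·PV
  1        68.75        67.1551        67.1551
  2        68.75        65.5971       131.1943
  3        68.75        64.0753       192.2260
  4     5,068.75     4,614.5060    18,458.0239
  Σ                  4,811.3335    18,848.5993
Price P = Σ PV = 4,811.3335.
Macaulay duration = Σ(t·PV) / P = 18,848.5993 / 4,811.3335 = 3.91754 half-year periods.
In years: 3.91754 / 2 = 1.95877 years.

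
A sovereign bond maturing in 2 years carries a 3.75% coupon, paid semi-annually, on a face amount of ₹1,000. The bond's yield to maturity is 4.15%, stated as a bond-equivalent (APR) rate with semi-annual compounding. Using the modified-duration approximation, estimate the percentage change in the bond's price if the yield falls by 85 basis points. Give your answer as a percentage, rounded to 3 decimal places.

+1.620%

Periodic yield y = 0.02075. Modified duration first:
  t   CF        PV=CF/(1+0.02075)^t    t·PV
  1        18.75        18.3688        18.3688
  2        18.75        17.9954        35.9909
  3        18.75        17.6296        52.8889
  4     1,018.75       938.4045     3,753.6179
  Σ                    992.3984     3,860.8665
P = 992.3984; D_Mac = 3.89044 half-year periods = 1.94522 yrs; D_mod = 1.94522/(1+0.02075) = 1.90568 yrs.
ΔP/P ≈ -D_mod · Δy = -1.90568 × (-0.0085) = +0.016198 = +1.6198%.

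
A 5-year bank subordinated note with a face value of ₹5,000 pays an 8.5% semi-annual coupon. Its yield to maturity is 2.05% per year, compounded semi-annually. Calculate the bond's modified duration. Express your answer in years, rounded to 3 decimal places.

Periodic yield y = 0.01025. First find Macaulay duration:
  t   CF        PV=CF/(1+0.01025)^t    t·PV
  1       212.50       210.3440       210.3440
  2       212.50       208.2098       416.4196
  3       212.50       206.0973       618.2920
  4       212.50       204.0063       816.0250
  5       212.50       201.9364     1,009.6821
  6       212.50       199.8876     1,199.3254
  7       212.50       197.8595     1,385.0165
  8       212.50       195.8520     1,566.8162
  9       212.50       193.8649     1,744.7842
  10    5,212.50     4,707.1439    47,071.4392
  Σ                  6,525.2017    56,038.1442
P = 6,525.2017; Macaulay duration = 56,038.1442 / 6,525.2017 = 8.58796 half-year periods = 4.29398 years.
Modified duration = D_Mac / (1 + y) = 4.29398 / 1.01025 = 4.25041 years.

4.250 years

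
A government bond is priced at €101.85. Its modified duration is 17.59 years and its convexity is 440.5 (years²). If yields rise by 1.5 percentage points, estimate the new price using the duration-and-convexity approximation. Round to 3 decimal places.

Duration effect: -D_mod·Δy = -17.59 × (+0.015) = -0.263850
Convexity effect: ½·C·(Δy)² = 0.5 × 440.5 × (0.015)² = +0.04955625
ΔP/P ≈ -0.263850 + 0.04955625 = -0.21429375
New price ≈ 101.85 × (1 - 0.21429375) = 80.0241815625.

€80.024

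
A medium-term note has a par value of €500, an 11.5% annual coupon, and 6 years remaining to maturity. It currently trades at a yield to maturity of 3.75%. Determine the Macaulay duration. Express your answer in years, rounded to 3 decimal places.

Periodic yield y = 0.0375. Discount each cash flow and weight by its year:
  t   CF        PV=CF/(1+0.0375)^t    t·PV
  1        57.50        55.4217        55.4217
  2        57.50        53.4185       106.8370
  3        57.50        51.4877       154.4631
  4        57.50        49.6267       198.5068
  5        57.50        47.8330       239.1648
  6       557.50       447.0090     2,682.0538
  Σ                    704.7965     3,436.4473
Price P = Σ PV = 704.7965.
Macaulay duration = Σ(t·PV) / P = 3,436.4473 / 704.7965 = 4.87580 years.

4.876 years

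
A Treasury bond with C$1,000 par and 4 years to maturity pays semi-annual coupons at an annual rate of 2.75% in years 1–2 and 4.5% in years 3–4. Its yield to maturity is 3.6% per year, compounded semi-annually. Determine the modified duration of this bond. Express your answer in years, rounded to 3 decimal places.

Periodic yield y = 0.018. First find Macaulay duration:
  t   CF        PV=CF/(1+0.018)^t    t·PV
  1        13.75        13.5069        13.5069
  2        13.75        13.2681        26.5361
  3        13.75        13.0334        39.1003
  4        13.75        12.8030        51.2120
  5        22.50        20.5799       102.8996
  6        22.50        20.2160       121.2962
  7        22.50        19.8586       139.0100
  8     1,022.50       886.5048     7,092.0384
  Σ                    999.7707     7,585.5995
P = 999.7707; Macaulay duration = 7,585.5995 / 999.7707 = 7.58734 half-year periods = 3.79367 years.
Modified duration = D_Mac / (1 + y) = 3.79367 / 1.018 = 3.72659 years.

3.727 years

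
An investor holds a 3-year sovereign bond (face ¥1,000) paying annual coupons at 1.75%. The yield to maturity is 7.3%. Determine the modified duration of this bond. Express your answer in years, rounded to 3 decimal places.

2.744 years

Periodic yield y = 0.073. First find Macaulay duration:
  t   CF        PV=CF/(1+0.073)^t    t·PV
  1        17.50        16.3094        16.3094
  2        17.50        15.1998        30.3997
  3     1,017.50       823.6359     2,470.9076
  Σ                    855.1451     2,517.6167
P = 855.1451; Macaulay duration = 2,517.6167 / 855.1451 = 2.94408 years.
Modified duration = D_Mac / (1 + y) = 2.94408 / 1.073 = 2.74378 years.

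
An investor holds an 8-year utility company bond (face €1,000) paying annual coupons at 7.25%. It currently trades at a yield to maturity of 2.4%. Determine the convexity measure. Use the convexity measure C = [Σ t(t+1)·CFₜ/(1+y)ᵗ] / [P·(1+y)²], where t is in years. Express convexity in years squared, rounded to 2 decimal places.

With y = 0.024:
  t   CF        PV=CF/(1+0.024)^t    t·PV        t(t+1)·PV
  1        72.50        70.8008        70.8008         141.6016
  2        72.50        69.1414       138.2828         414.8483
  3        72.50        67.5209       202.5627         810.2506
  4        72.50        65.9384       263.7535       1,318.7673
  5        72.50        64.3929       321.9647       1,931.7881
  6        72.50        62.8837       377.3024       2,641.1165
  7        72.50        61.4099       429.8692       3,438.9538
  8     1,072.50       887.1512     7,097.2097      63,874.8869
  Σ                  1,349.2392     8,901.7456      74,572.2131
P = 1,349.2392.
Convexity = Σ t(t+1)·PV / [P·(1+y)²] = 74,572.2131 / (1,349.2392 × 1.048576) = 52.70941.

52.71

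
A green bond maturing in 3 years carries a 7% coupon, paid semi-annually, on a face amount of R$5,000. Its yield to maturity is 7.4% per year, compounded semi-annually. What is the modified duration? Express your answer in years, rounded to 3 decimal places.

2.658 years

Periodic yield y = 0.037. First find Macaulay duration:
  t   CF        PV=CF/(1+0.037)^t    t·PV
  1       175.00       168.7560       168.7560
  2       175.00       162.7348       325.4697
  3       175.00       156.9285       470.7855
  4       175.00       151.3293       605.3172
  5       175.00       145.9299       729.6495
  6     5,175.00     4,161.3842    24,968.3053
  Σ                  4,947.0628    27,268.2831
P = 4,947.0628; Macaulay duration = 27,268.2831 / 4,947.0628 = 5.51201 half-year periods = 2.75601 years.
Modified duration = D_Mac / (1 + y) = 2.75601 / 1.037 = 2.65767 years.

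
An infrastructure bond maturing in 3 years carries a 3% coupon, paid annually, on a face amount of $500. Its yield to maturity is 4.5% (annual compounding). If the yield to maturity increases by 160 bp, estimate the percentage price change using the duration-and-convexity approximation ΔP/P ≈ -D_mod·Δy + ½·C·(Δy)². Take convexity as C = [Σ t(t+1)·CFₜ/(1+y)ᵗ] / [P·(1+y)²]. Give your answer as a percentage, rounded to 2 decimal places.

With y = 0.045:
  t   CF        PV=CF/(1+0.045)^t    t·PV        t(t+1)·PV
  1        15.00        14.3541        14.3541          28.7081
  2        15.00        13.7359        27.4719          82.4157
  3       515.00       451.2928     1,353.8783       5,415.5130
  Σ                    479.3828     1,395.7042       5,526.6368
P = 479.3828; D_Mac = 2.91146 yrs; D_mod = 2.78609 yrs; C = 10.55713.
Duration effect: -2.78609 × (+0.016) = -0.044577
Convexity effect: 0.5 × 10.55713 × (0.016)² = +0.0013513
ΔP/P ≈ -0.044577 + 0.0013513 = -0.043226 = -4.3226%.

-4.32%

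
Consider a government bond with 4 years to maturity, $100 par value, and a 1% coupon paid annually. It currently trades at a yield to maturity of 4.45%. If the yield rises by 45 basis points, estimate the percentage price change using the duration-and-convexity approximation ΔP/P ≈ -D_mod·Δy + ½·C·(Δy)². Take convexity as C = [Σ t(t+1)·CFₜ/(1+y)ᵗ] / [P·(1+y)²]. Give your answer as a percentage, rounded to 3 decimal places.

-1.678%

With y = 0.0445:
  t   CF        PV=CF/(1+0.0445)^t    t·PV        t(t+1)·PV
  1         1.00         0.9574         0.9574           1.9148
  2         1.00         0.9166         1.8332           5.4996
  3         1.00         0.8776         2.6327          10.5307
  4       101.00        84.8570       339.4279       1,697.1397
  Σ                     87.6085       344.8512       1,715.0848
P = 87.6085; D_Mac = 3.93627 yrs; D_mod = 3.76857 yrs; C = 17.94412.
Duration effect: -3.76857 × (+0.0045) = -0.016959
Convexity effect: 0.5 × 17.94412 × (0.0045)² = +0.0001817
ΔP/P ≈ -0.016959 + 0.0001817 = -0.016777 = -1.6777%.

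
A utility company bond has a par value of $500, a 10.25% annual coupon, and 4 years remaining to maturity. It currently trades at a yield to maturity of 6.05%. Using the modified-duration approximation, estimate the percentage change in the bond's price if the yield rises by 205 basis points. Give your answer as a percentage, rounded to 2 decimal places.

Periodic yield y = 0.0605. Modified duration first:
  t   CF        PV=CF/(1+0.0605)^t    t·PV
  1        51.25        48.3263        48.3263
  2        51.25        45.5693        91.1386
  3        51.25        42.9697       128.9090
  4       551.25       435.8188     1,743.2750
  Σ                    572.6840     2,011.6489
P = 572.6840; D_Mac = 3.51267 yrs; D_mod = 3.51267/(1+0.0605) = 3.31228 yrs.
ΔP/P ≈ -D_mod · Δy = -3.31228 × (+0.0205) = -0.067902 = -6.7902%.

-6.79%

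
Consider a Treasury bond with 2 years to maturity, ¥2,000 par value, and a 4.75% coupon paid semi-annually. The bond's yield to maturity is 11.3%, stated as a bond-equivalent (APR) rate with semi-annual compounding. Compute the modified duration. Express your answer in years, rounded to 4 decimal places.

1.8235 years

Periodic yield y = 0.0565. First find Macaulay duration:
  t   CF        PV=CF/(1+0.0565)^t    t·PV
  1        47.50        44.9598        44.9598
  2        47.50        42.5554        85.1108
  3        47.50        40.2796       120.8388
  4     2,047.50     1,643.4099     6,573.6397
  Σ                  1,771.2047     6,824.5490
P = 1,771.2047; Macaulay duration = 6,824.5490 / 1,771.2047 = 3.85305 half-year periods = 1.92653 years.
Modified duration = D_Mac / (1 + y) = 1.92653 / 1.0565 = 1.82350 years.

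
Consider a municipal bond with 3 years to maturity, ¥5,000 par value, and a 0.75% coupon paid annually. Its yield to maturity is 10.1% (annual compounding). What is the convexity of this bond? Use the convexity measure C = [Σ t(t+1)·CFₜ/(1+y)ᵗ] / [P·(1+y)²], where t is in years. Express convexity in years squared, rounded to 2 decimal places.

9.79

With y = 0.101:
  t   CF        PV=CF/(1+0.101)^t    t·PV        t(t+1)·PV
  1        37.50        34.0599        34.0599          68.1199
  2        37.50        30.9355        61.8709         185.6128
  3     5,037.50     3,774.4450    11,323.3350      45,293.3401
  Σ                  3,839.4404    11,419.2659      45,547.0728
P = 3,839.4404.
Convexity = Σ t(t+1)·PV / [P·(1+y)²] = 45,547.0728 / (3,839.4404 × 1.212201) = 9.78629.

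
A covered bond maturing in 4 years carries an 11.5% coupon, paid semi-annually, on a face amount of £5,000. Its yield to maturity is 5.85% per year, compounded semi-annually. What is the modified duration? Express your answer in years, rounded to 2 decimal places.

Periodic yield y = 0.02925. First find Macaulay duration:
  t   CF        PV=CF/(1+0.02925)^t    t·PV
  1       287.50       279.3296       279.3296
  2       287.50       271.3914       542.7828
  3       287.50       263.6788       791.0364
  4       287.50       256.1854     1,024.7415
  5       287.50       248.9049     1,244.5246
  6       287.50       241.8313     1,450.9881
  7       287.50       234.9588     1,644.7116
  8     5,287.50     4,198.3958    33,587.1661
  Σ                  5,994.6760    40,565.2807
P = 5,994.6760; Macaulay duration = 40,565.2807 / 5,994.6760 = 6.76688 half-year periods = 3.38344 years.
Modified duration = D_Mac / (1 + y) = 3.38344 / 1.02925 = 3.28729 years.

3.29 years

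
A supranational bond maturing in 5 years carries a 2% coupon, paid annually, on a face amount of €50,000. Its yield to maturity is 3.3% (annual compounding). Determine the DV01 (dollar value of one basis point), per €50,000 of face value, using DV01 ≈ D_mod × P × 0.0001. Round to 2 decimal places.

Periodic yield y = 0.033.
  t   CF        PV=CF/(1+0.033)^t    t·PV
  1     1,000.00       968.0542       968.0542
  2     1,000.00       937.1290     1,874.2579
  3     1,000.00       907.1916     2,721.5749
  4     1,000.00       878.2107     3,512.8427
  5    51,000.00    43,357.9329   216,789.6643
  Σ                 47,048.5183   225,866.3940
P = 47,048.5183; D_Mac = 4.80071 yrs; D_mod = 4.64735 yrs.
DV01 ≈ 4.64735 × 47,048.5183 × 0.0001 = 21.865091.

€21.87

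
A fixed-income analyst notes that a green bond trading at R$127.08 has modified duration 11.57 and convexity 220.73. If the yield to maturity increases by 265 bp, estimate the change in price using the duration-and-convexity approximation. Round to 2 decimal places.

Duration effect: -D_mod·Δy = -11.57 × (+0.0265) = -0.306605
Convexity effect: ½·C·(Δy)² = 0.5 × 220.73 × (0.0265)² = +0.07750382125
ΔP/P ≈ -0.306605 + 0.07750382125 = -0.22910117875
ΔP ≈ 127.08 × (-0.22910117875) = -29.11417779555.

-R$29.11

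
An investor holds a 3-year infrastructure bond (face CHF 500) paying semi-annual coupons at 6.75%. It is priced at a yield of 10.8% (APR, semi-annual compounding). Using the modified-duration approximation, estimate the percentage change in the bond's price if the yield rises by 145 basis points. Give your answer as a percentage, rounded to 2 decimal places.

Periodic yield y = 0.054. Modified duration first:
  t   CF        PV=CF/(1+0.054)^t    t·PV
  1       16.875        16.0104        16.0104
  2       16.875        15.1902        30.3803
  3       16.875        14.4119        43.2358
  4       16.875        13.6736        54.6942
  5       16.875        12.9730        64.8650
  6      516.875       377.0004     2,262.0027
  Σ                    449.2595     2,471.1885
P = 449.2595; D_Mac = 5.50058 half-year periods = 2.75029 yrs; D_mod = 2.75029/(1+0.054) = 2.60938 yrs.
ΔP/P ≈ -D_mod · Δy = -2.60938 × (+0.0145) = -0.037836 = -3.7836%.

-3.78%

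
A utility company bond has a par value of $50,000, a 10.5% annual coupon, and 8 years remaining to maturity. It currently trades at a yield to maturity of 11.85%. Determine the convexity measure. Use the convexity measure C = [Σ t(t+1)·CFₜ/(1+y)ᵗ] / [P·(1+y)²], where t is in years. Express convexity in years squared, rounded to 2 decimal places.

36.13

With y = 0.1185:
  t   CF        PV=CF/(1+0.1185)^t    t·PV        t(t+1)·PV
  1     5,250.00     4,693.7863     4,693.7863       9,387.5726
  2     5,250.00     4,196.5010     8,393.0019      25,179.0057
  3     5,250.00     3,751.9007    11,255.7022      45,022.8087
  4     5,250.00     3,354.4039    13,417.6155      67,088.0773
  5     5,250.00     2,999.0200    14,995.1000      89,970.5998
  6     5,250.00     2,681.2874    16,087.7246     112,614.0722
  7     5,250.00     2,397.2172    16,780.5204     134,244.1630
  8    55,250.00    22,555.0802   180,440.6413   1,623,965.7715
  Σ                 46,629.1966   266,064.0921   2,107,472.0709
P = 46,629.1966.
Convexity = Σ t(t+1)·PV / [P·(1+y)²] = 2,107,472.0709 / (46,629.1966 × 1.251042) = 36.12700.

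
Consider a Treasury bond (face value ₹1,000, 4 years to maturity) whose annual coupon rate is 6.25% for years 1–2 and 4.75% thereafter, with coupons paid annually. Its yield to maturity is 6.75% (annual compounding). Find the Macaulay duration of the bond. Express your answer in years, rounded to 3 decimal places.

3.662 years

Periodic yield y = 0.0675. Discount each cash flow and weight by its year:
  t   CF        PV=CF/(1+0.0675)^t    t·PV
  1        62.50        58.5480        58.5480
  2        62.50        54.8459       109.6918
  3        47.50        39.0472       117.1416
  4     1,047.50       806.6451     3,226.5804
  Σ                    959.0862     3,511.9618
Price P = Σ PV = 959.0862.
Macaulay duration = Σ(t·PV) / P = 3,511.9618 / 959.0862 = 3.66178 years.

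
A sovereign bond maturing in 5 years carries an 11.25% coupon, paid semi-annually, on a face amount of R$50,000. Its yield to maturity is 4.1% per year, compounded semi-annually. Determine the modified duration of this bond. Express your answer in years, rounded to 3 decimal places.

4.027 years

Periodic yield y = 0.0205. First find Macaulay duration:
  t   CF        PV=CF/(1+0.0205)^t    t·PV
  1     2,812.50     2,756.0020     2,756.0020
  2     2,812.50     2,700.6389     5,401.2777
  3     2,812.50     2,646.3879     7,939.1637
  4     2,812.50     2,593.2268    10,372.9070
  5     2,812.50     2,541.1335    12,705.6676
  6     2,812.50     2,490.0867    14,940.5205
  7     2,812.50     2,440.0654    17,080.4578
  8     2,812.50     2,391.0489    19,128.3912
  9     2,812.50     2,343.0171    21,087.1535
  10   52,812.50    43,112.8403   431,128.4034
  Σ                 66,014.4475   542,539.9445
P = 66,014.4475; Macaulay duration = 542,539.9445 / 66,014.4475 = 8.21850 half-year periods = 4.10925 years.
Modified duration = D_Mac / (1 + y) = 4.10925 / 1.0205 = 4.02670 years.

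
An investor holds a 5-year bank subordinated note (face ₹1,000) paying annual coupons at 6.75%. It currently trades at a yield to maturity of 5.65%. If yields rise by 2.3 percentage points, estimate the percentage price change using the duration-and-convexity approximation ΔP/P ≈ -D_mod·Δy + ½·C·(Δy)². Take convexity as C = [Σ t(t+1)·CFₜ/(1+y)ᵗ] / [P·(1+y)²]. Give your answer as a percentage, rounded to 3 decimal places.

With y = 0.0565:
  t   CF        PV=CF/(1+0.0565)^t    t·PV        t(t+1)·PV
  1        67.50        63.8902        63.8902         127.7804
  2        67.50        60.4735       120.9469         362.8407
  3        67.50        57.2394       171.7183         686.8731
  4        67.50        54.1783       216.7134       1,083.5670
  5     1,067.50       810.9991     4,054.9955      24,329.9733
  Σ                  1,046.7805     4,628.2643      26,591.0345
P = 1,046.7805; D_Mac = 4.42143 yrs; D_mod = 4.18498 yrs; C = 22.75834.
Duration effect: -4.18498 × (+0.023) = -0.096254
Convexity effect: 0.5 × 22.75834 × (0.023)² = +0.0060196
ΔP/P ≈ -0.096254 + 0.0060196 = -0.090235 = -9.0235%.

-9.023%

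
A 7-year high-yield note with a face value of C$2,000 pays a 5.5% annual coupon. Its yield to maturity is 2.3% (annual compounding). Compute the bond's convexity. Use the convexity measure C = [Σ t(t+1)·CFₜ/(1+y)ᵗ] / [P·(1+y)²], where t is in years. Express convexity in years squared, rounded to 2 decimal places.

44.35

With y = 0.023:
  t   CF        PV=CF/(1+0.023)^t    t·PV        t(t+1)·PV
  1       110.00       107.5269       107.5269         215.0538
  2       110.00       105.1094       210.2187         630.6562
  3       110.00       102.7462       308.2386       1,232.9544
  4       110.00       100.4362       401.7447       2,008.7234
  5       110.00        98.1781       490.8904       2,945.3423
  6       110.00        95.9707       575.8245       4,030.7714
  7     2,110.00     1,799.5048    12,596.5339     100,772.2711
  Σ                  2,409.4723    14,690.9777     111,835.7727
P = 2,409.4723.
Convexity = Σ t(t+1)·PV / [P·(1+y)²] = 111,835.7727 / (2,409.4723 × 1.046529) = 44.35142.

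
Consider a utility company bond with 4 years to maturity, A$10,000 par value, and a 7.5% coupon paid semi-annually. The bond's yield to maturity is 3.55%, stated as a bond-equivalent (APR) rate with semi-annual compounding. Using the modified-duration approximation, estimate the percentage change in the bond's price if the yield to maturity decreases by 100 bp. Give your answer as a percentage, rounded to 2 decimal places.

+3.50%

Periodic yield y = 0.01775. Modified duration first:
  t   CF        PV=CF/(1+0.01775)^t    t·PV
  1       375.00       368.4598       368.4598
  2       375.00       362.0337       724.0675
  3       375.00       355.7197     1,067.1591
  4       375.00       349.5158     1,398.0632
  5       375.00       343.4201     1,717.1005
  6       375.00       337.4307     2,024.5842
  7       375.00       331.5458     2,320.8204
  8    10,375.00     9,012.7893    72,102.3142
  Σ                 11,460.9149    81,722.5690
P = 11,460.9149; D_Mac = 7.13054 half-year periods = 3.56527 yrs; D_mod = 3.56527/(1+0.01775) = 3.50309 yrs.
ΔP/P ≈ -D_mod · Δy = -3.50309 × (-0.01) = +0.035031 = +3.5031%.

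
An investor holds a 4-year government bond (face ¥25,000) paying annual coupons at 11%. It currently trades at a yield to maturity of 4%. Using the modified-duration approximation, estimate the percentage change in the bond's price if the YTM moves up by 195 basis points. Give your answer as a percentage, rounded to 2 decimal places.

Periodic yield y = 0.04. Modified duration first:
  t   CF        PV=CF/(1+0.04)^t    t·PV
  1     2,750.00     2,644.2308     2,644.2308
  2     2,750.00     2,542.5296     5,085.0592
  3     2,750.00     2,444.7400     7,334.2200
  4    27,750.00    23,720.8163    94,883.2652
  Σ                 31,352.3166   109,946.7751
P = 31,352.3166; D_Mac = 3.50682 yrs; D_mod = 3.50682/(1+0.04) = 3.37194 yrs.
ΔP/P ≈ -D_mod · Δy = -3.37194 × (+0.0195) = -0.065753 = -6.5753%.

-6.58%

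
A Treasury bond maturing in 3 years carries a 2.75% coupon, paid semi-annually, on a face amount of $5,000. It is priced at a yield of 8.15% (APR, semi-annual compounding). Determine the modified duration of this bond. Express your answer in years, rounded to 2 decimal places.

2.78 years

Periodic yield y = 0.04075. First find Macaulay duration:
  t   CF        PV=CF/(1+0.04075)^t    t·PV
  1        68.75        66.0581        66.0581
  2        68.75        63.4717       126.9433
  3        68.75        60.9865       182.9594
  4        68.75        58.5986       234.3943
  5        68.75        56.3042       281.5209
  6     5,068.75     3,988.6172    23,931.7030
  Σ                  4,294.0362    24,823.5790
P = 4,294.0362; Macaulay duration = 24,823.5790 / 4,294.0362 = 5.78094 half-year periods = 2.89047 years.
Modified duration = D_Mac / (1 + y) = 2.89047 / 1.04075 = 2.77730 years.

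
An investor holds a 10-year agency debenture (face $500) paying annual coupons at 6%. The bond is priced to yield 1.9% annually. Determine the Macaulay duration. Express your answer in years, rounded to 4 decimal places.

8.1593 years

Periodic yield y = 0.019. Discount each cash flow and weight by its year:
  t   CF        PV=CF/(1+0.019)^t    t·PV
  1        30.00        29.4406        29.4406
  2        30.00        28.8917        57.7834
  3        30.00        28.3530        85.0589
  4        30.00        27.8243       111.2973
  5        30.00        27.3055       136.5276
  6        30.00        26.7964       160.7783
  7        30.00        26.2967       184.0772
  8        30.00        25.8064       206.4514
  9        30.00        25.3252       227.9272
  10      530.00       439.0703     4,390.7027
  Σ                    685.1102     5,590.0445
Price P = Σ PV = 685.1102.
Macaulay duration = Σ(t·PV) / P = 5,590.0445 / 685.1102 = 8.15934 years.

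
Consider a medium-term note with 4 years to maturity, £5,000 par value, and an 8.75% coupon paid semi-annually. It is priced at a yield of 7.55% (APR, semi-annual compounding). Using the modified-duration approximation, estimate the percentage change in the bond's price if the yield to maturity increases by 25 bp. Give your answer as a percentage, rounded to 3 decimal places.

-0.837%

Periodic yield y = 0.03775. Modified duration first:
  t   CF        PV=CF/(1+0.03775)^t    t·PV
  1       218.75       210.7926       210.7926
  2       218.75       203.1246       406.2493
  3       218.75       195.7356       587.2068
  4       218.75       188.6154       754.4615
  5       218.75       181.7542       908.7708
  6       218.75       175.1425     1,050.8552
  7       218.75       168.7714     1,181.3998
  8     5,218.75     3,879.9360    31,039.4876
  Σ                  5,203.8722    36,139.2235
P = 5,203.8722; D_Mac = 6.94468 half-year periods = 3.47234 yrs; D_mod = 3.47234/(1+0.03775) = 3.34603 yrs.
ΔP/P ≈ -D_mod · Δy = -3.34603 × (+0.0025) = -0.008365 = -0.8365%.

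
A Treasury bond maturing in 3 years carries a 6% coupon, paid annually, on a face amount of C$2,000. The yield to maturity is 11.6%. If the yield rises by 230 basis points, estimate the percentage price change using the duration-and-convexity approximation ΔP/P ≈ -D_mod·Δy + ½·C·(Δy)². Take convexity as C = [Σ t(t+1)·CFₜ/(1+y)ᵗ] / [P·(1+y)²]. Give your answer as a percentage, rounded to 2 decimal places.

-5.58%

With y = 0.116:
  t   CF        PV=CF/(1+0.116)^t    t·PV        t(t+1)·PV
  1       120.00       107.5269       107.5269         215.0538
  2       120.00        96.3503       192.7005         578.1015
  3     2,120.00     1,525.2579     4,575.7736      18,303.0945
  Σ                  1,729.1350     4,876.0010      19,096.2498
P = 1,729.1350; D_Mac = 2.81991 yrs; D_mod = 2.52680 yrs; C = 8.86729.
Duration effect: -2.52680 × (+0.023) = -0.058116
Convexity effect: 0.5 × 8.86729 × (0.023)² = +0.0023454
ΔP/P ≈ -0.058116 + 0.0023454 = -0.055771 = -5.5771%.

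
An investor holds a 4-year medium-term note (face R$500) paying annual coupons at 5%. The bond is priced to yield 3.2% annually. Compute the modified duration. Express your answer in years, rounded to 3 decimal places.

3.617 years

Periodic yield y = 0.032. First find Macaulay duration:
  t   CF        PV=CF/(1+0.032)^t    t·PV
  1        25.00        24.2248        24.2248
  2        25.00        23.4736        46.9473
  3        25.00        22.7458        68.2374
  4       525.00       462.8503     1,851.4010
  Σ                    533.2945     1,990.8105
P = 533.2945; Macaulay duration = 1,990.8105 / 533.2945 = 3.73304 years.
Modified duration = D_Mac / (1 + y) = 3.73304 / 1.032 = 3.61729 years.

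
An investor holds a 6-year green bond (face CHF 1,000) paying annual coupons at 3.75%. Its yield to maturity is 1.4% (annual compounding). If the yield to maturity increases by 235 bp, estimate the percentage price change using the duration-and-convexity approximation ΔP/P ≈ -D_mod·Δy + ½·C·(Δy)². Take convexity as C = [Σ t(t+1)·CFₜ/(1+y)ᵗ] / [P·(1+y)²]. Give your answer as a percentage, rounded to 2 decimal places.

-11.78%

With y = 0.014:
  t   CF        PV=CF/(1+0.014)^t    t·PV        t(t+1)·PV
  1        37.50        36.9822        36.9822          73.9645
  2        37.50        36.4716        72.9433         218.8299
  3        37.50        35.9681       107.9043         431.6171
  4        37.50        35.4715       141.8860         709.4298
  5        37.50        34.9817       174.9087       1,049.4524
  6     1,037.50       954.4658     5,726.7949      40,087.5640
  Σ                  1,134.3410     6,261.4194      42,570.8577
P = 1,134.3410; D_Mac = 5.51987 yrs; D_mod = 5.44366 yrs; C = 36.50000.
Duration effect: -5.44366 × (+0.0235) = -0.127926
Convexity effect: 0.5 × 36.50000 × (0.0235)² = +0.0100786
ΔP/P ≈ -0.127926 + 0.0100786 = -0.117848 = -11.7848%.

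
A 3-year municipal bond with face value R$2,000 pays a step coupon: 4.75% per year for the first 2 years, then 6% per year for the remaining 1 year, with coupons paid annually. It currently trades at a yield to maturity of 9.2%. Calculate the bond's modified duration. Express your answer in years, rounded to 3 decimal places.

Periodic yield y = 0.092. First find Macaulay duration:
  t   CF        PV=CF/(1+0.092)^t    t·PV
  1        95.00        86.9963        86.9963
  2        95.00        79.6670       159.3340
  3     2,120.00     1,628.0508     4,884.1523
  Σ                  1,794.7141     5,130.4826
P = 1,794.7141; Macaulay duration = 5,130.4826 / 1,794.7141 = 2.85866 years.
Modified duration = D_Mac / (1 + y) = 2.85866 / 1.092 = 2.61782 years.

2.618 years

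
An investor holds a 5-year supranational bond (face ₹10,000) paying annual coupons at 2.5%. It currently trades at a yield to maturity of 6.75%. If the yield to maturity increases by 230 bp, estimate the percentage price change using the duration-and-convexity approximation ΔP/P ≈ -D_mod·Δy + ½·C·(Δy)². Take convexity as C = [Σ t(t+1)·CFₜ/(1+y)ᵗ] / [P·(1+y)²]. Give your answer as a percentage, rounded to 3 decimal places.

With y = 0.0675:
  t   CF        PV=CF/(1+0.0675)^t    t·PV        t(t+1)·PV
  1       250.00       234.1920       234.1920         468.3841
  2       250.00       219.3836       438.7673       1,316.3018
  3       250.00       205.5116       616.5348       2,466.1393
  4       250.00       192.5167       770.0669       3,850.3346
  5    10,250.00     7,394.0851    36,970.4257     221,822.5542
  Σ                  8,245.6892    39,029.9868     229,923.7140
P = 8,245.6892; D_Mac = 4.73338 yrs; D_mod = 4.43408 yrs; C = 24.46927.
Duration effect: -4.43408 × (+0.023) = -0.101984
Convexity effect: 0.5 × 24.46927 × (0.023)² = +0.0064721
ΔP/P ≈ -0.101984 + 0.0064721 = -0.095512 = -9.5512%.

-9.551%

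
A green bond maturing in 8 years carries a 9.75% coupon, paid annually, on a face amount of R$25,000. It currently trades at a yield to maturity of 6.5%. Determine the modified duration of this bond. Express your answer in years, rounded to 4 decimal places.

Periodic yield y = 0.065. First find Macaulay duration:
  t   CF        PV=CF/(1+0.065)^t    t·PV
  1     2,437.50     2,288.7324     2,288.7324
  2     2,437.50     2,149.0445     4,298.0890
  3     2,437.50     2,017.8822     6,053.6465
  4     2,437.50     1,894.7250     7,578.9001
  5     2,437.50     1,779.0845     8,895.4227
  6     2,437.50     1,670.5019    10,023.0115
  7     2,437.50     1,568.5464    10,979.8248
  8    27,437.50    16,578.5932   132,628.7457
  Σ                 29,947.1102   182,746.3727
P = 29,947.1102; Macaulay duration = 182,746.3727 / 29,947.1102 = 6.10230 years.
Modified duration = D_Mac / (1 + y) = 6.10230 / 1.065 = 5.72986 years.

5.7299 years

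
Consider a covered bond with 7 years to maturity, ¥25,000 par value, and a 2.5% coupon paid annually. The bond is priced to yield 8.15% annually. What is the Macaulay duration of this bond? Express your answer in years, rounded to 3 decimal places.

Periodic yield y = 0.0815. Discount each cash flow and weight by its year:
  t   CF        PV=CF/(1+0.0815)^t    t·PV
  1       625.00       577.9011       577.9011
  2       625.00       534.3514     1,068.7028
  3       625.00       494.0836     1,482.2508
  4       625.00       456.8503     1,827.4012
  5       625.00       422.4228     2,112.1142
  6       625.00       390.5898     2,343.5387
  7    25,625.00    14,807.3795   103,651.6566
  Σ                 17,683.5785   113,063.5655
Price P = Σ PV = 17,683.5785.
Macaulay duration = Σ(t·PV) / P = 113,063.5655 / 17,683.5785 = 6.39370 years.

6.394 years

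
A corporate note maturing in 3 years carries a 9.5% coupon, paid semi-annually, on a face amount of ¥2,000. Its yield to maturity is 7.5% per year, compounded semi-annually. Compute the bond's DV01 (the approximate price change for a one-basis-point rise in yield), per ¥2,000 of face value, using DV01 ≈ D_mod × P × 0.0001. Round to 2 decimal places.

Periodic yield y = 0.0375.
  t   CF        PV=CF/(1+0.0375)^t    t·PV
  1        95.00        91.5663        91.5663
  2        95.00        88.2566       176.5133
  3        95.00        85.0666       255.1999
  4        95.00        81.9919       327.9678
  5        95.00        79.0284       395.1419
  6     2,095.00     1,679.7916    10,078.7494
  Σ                  2,105.7014    11,325.1385
P = 2,105.7014; D_Mac = 5.37832 half-year periods = 2.68916 yrs; D_mod = 2.59196 yrs.
DV01 ≈ 2.59196 × 2,105.7014 × 0.0001 = 0.545790.

¥0.55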